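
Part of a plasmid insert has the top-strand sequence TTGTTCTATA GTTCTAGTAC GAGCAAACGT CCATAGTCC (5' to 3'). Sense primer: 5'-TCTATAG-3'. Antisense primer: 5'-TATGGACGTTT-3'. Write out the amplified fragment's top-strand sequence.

5'-TCTATAGTTCTAGTACGAGCAAACGTCCATA-3'

Scanning the template, TCTATAG occurs at positions 5–11; this primer anneals to the bottom strand there with its 3' end pointing downstream.
The reverse primer's reverse complement is AAACGTCCATA, which matches the template at positions 25–35.
The product is the template from position 5 through 35 (31 bp).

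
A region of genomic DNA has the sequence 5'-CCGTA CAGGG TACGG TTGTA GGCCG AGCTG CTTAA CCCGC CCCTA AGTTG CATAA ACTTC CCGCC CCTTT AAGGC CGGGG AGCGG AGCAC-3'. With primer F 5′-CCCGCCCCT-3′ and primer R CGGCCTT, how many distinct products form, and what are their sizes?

Two products: 42 bp, 18 bp

The forward primer CCCGCCCCT matches the top strand at positions 36–44, 60–68.
The reverse primer's reverse complement is AAGGCCG, matching at positions 71–77.
Each forward site pairs with the reverse site to give a product ending at position 77: sizes 42, 18 bp.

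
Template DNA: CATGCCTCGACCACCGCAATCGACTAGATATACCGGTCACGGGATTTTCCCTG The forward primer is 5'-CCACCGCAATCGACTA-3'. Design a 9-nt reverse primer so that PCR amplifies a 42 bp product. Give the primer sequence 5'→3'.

The forward primer binds at positions 11–26, so a 42 bp product ends at position 11 + 42 − 1 = 52.
The reverse primer anneals to the top strand over positions 44–52, i.e. to ATTTTCCCT.
Its sequence written 5'→3' is the reverse complement: AGGGAAAAT.

5'-AGGGAAAAT-3'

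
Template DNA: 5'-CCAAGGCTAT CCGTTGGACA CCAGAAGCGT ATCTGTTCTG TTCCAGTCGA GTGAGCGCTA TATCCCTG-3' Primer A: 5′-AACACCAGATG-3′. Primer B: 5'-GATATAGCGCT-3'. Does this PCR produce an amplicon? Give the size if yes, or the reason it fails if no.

Primer A (AACACCAGATG) does not match the top strand, and its reverse complement CATCTGGTGTT does not match either.
With no annealing site for primer A, no amplification occurs.

No product — primer A has no binding site in the template.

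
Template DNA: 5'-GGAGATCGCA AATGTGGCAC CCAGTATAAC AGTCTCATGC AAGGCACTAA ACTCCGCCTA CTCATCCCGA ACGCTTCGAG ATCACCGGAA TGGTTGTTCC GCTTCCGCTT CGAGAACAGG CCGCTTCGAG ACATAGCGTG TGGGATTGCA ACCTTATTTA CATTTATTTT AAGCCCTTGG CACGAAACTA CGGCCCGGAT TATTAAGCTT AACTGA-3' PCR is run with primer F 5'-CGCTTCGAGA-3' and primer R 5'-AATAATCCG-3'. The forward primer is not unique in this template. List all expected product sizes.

133 bp, 99 bp, 83 bp

The forward primer CGCTTCGAGA matches the top strand at positions 72–81, 106–115, 122–131.
The reverse primer's reverse complement is CGGATTATT, matching at positions 196–204.
Each forward site pairs with the reverse site to give a product ending at position 204: sizes 133, 99, 83 bp.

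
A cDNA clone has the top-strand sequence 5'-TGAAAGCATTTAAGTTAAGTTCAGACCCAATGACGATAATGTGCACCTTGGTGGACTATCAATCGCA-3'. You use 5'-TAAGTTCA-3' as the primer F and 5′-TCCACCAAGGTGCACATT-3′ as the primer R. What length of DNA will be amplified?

40 bp

The forward primer matches the template at positions 16–23.
Reverse complement of the reverse primer: AATGTGCACCTTGGTGGA. This occurs on the top strand at positions 38–55.
Product length = (reverse-primer end) − (forward-primer start) + 1 = 55 − 16 + 1 = 40 bp.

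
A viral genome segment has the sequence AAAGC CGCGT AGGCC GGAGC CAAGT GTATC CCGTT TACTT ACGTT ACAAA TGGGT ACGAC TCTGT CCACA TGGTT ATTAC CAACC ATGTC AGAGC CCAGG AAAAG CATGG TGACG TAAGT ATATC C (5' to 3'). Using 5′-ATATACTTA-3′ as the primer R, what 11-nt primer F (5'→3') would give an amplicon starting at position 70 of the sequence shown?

5'-ATGGTTATTAC-3'

The reverse primer's reverse complement TAAGTATAT matches the template at positions 116–124; the product starts at position 70.
The forward primer is identical to the top strand over positions 70–80: ATGGTTATTAC.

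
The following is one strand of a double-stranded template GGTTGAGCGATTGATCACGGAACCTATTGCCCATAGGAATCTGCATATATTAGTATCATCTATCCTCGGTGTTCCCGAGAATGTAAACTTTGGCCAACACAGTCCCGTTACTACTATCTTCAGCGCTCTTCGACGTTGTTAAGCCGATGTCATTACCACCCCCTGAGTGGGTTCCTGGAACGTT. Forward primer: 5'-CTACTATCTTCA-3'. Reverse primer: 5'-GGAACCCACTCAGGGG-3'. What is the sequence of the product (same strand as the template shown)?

Forward primer CTACTATCTTCA is found on the top strand at positions 111–122.
The reverse primer's reverse complement is CCCCTGAGTGGGTTCC, which matches the template at positions 160–175.
The product is the template from position 111 through 175 (65 bp).

5'-CTACTATCTTCAGCGCTCTTCGACGTTGTTAAGCCGATGTCATTACCACCCCCTGAGTGGGTTCC-3'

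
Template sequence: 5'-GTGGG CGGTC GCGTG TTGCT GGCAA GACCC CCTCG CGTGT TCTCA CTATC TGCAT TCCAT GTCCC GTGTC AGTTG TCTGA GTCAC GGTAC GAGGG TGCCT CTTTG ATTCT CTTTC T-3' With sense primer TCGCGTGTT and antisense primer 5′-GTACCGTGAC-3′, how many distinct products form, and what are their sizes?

Two products: 82 bp, 58 bp

The forward primer TCGCGTGTT matches the top strand at positions 9–17, 33–41.
The reverse primer's reverse complement is GTCACGGTAC, matching at positions 81–90.
Each forward site pairs with the reverse site to give a product ending at position 90: sizes 82, 58 bp.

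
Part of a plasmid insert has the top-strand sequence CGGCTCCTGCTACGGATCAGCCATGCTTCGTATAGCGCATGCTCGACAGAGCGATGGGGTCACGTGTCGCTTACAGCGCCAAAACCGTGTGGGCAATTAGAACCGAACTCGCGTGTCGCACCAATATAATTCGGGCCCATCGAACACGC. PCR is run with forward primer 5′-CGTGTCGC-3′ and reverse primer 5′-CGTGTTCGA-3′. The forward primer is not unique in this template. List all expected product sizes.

86 bp, 37 bp

The forward primer CGTGTCGC matches the top strand at positions 63–70, 112–119.
The reverse primer's reverse complement is TCGAACACG, matching at positions 140–148.
Each forward site pairs with the reverse site to give a product ending at position 148: sizes 86, 37 bp.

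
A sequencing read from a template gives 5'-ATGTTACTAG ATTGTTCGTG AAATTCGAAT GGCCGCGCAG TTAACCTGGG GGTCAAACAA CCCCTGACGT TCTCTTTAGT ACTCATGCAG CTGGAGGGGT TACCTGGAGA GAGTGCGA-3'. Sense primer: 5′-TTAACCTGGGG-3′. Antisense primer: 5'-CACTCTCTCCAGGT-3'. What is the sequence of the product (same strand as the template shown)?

5'-TTAACCTGGGGGTCAAACAACCCCTGACGTTCTCTTTAGTACTCATGCAGCTGGAGGGGTTACCTGGAGAGAGTG-3'

The forward primer matches the template at positions 41–51.
The reverse primer's reverse complement is ACCTGGAGAGAGTG, which matches the template at positions 102–115.
The product is the template from position 41 through 115 (75 bp).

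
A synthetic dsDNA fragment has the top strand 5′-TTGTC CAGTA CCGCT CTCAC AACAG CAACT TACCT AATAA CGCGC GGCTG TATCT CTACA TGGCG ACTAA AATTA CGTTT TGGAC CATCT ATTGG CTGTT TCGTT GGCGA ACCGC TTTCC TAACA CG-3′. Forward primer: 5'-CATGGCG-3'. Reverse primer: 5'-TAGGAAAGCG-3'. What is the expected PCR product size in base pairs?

64 bp

Scanning the template, CATGGCG occurs at positions 59–65; this primer anneals to the bottom strand there with its 3' end pointing downstream.
Reverse complement of the reverse primer: CGCTTTCCTA. This occurs on the top strand at positions 113–122.
The product runs from position 59 to position 122, so its length is 122 − 59 + 1 = 64 bp.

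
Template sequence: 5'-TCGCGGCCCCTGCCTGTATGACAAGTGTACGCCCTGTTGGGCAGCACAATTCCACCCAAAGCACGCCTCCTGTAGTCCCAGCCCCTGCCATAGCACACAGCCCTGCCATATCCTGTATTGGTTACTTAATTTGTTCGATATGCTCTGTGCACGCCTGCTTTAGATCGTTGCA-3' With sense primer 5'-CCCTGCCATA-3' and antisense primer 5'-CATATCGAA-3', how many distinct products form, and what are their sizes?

Two products: 60 bp, 42 bp

The forward primer CCCTGCCATA matches the top strand at positions 83–92, 101–110.
The reverse primer's reverse complement is TTCGATATG, matching at positions 134–142.
Each forward site pairs with the reverse site to give a product ending at position 142: sizes 60, 42 bp.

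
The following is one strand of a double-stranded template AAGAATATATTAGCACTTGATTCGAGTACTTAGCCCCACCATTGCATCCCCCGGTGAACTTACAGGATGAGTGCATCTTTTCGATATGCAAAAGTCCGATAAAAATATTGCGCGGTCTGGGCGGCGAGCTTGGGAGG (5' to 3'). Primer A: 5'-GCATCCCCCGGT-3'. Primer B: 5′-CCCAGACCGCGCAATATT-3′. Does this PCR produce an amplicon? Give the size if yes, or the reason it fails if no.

Yes — a 78 bp product.

Primer A (GCATCCCCCGGT) matches the top strand at positions 44–55; it acts as a forward primer.
Primer B's reverse complement is AATATTGCGCGGTCTGGG, matching the top strand at positions 104–121; it acts as a reverse primer.
The 3' ends face each other across positions 44–121, giving a 78 bp product.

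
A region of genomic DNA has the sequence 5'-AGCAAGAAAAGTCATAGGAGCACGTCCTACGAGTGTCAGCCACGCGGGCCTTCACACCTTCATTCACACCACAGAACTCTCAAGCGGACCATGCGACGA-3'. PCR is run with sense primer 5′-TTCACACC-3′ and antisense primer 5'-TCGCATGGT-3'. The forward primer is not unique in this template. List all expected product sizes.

The forward primer TTCACACC matches the top strand at positions 51–58, 63–70.
The reverse primer's reverse complement is ACCATGCGA, matching at positions 88–96.
Each forward site pairs with the reverse site to give a product ending at position 96: sizes 46, 34 bp.

46 bp, 34 bp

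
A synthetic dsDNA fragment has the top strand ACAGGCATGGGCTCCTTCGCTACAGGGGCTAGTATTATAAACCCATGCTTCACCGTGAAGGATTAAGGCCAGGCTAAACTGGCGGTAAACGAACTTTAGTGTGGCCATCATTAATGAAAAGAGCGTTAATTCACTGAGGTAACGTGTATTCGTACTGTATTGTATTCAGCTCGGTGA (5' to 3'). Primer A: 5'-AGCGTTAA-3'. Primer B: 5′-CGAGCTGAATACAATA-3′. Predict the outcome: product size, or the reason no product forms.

Yes — a 52 bp product.

Primer A (AGCGTTAA) matches the top strand at positions 122–129; it acts as a forward primer.
Primer B's reverse complement is TATTGTATTCAGCTCG, matching the top strand at positions 158–173; it acts as a reverse primer.
The 3' ends face each other across positions 122–173, giving a 52 bp product.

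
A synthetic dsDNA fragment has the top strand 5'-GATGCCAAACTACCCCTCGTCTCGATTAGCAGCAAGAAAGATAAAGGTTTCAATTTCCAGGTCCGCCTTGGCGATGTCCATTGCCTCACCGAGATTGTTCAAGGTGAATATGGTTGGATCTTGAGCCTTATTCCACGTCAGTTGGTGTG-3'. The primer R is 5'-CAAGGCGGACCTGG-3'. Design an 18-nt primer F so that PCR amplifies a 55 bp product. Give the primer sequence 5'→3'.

The reverse primer's reverse complement CCAGGTCCGCCTTG matches the template at positions 57–70, so the product ends at position 70.
A 55 bp product then starts at position 70 − 55 + 1 = 16.
The forward primer is identical to the top strand there: CTCGTCTCGATTAGCAGC.

5'-CTCGTCTCGATTAGCAGC-3'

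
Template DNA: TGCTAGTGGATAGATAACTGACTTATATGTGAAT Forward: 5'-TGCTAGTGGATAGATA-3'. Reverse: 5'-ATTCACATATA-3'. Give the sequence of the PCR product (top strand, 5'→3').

The forward primer matches the template at positions 1–16.
Reverse complement of the reverse primer: TATATGTGAAT. This occurs on the top strand at positions 24–34.
The product is the template from position 1 through 34 (34 bp).

5'-TGCTAGTGGATAGATAACTGACTTATATGTGAAT-3'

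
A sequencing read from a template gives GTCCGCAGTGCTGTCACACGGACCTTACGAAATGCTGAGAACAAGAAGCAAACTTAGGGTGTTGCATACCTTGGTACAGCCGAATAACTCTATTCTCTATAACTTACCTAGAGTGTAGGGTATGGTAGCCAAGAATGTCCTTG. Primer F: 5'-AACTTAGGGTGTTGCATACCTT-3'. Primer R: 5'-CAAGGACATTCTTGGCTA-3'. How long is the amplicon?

Scanning the template, AACTTAGGGTGTTGCATACCTT occurs at positions 51–72; this primer anneals to the bottom strand there with its 3' end pointing downstream.
The reverse primer's reverse complement is TAGCCAAGAATGTCCTTG, which matches the template at positions 126–143.
The product runs from position 51 to position 143, so its length is 143 − 51 + 1 = 93 bp.

93 bp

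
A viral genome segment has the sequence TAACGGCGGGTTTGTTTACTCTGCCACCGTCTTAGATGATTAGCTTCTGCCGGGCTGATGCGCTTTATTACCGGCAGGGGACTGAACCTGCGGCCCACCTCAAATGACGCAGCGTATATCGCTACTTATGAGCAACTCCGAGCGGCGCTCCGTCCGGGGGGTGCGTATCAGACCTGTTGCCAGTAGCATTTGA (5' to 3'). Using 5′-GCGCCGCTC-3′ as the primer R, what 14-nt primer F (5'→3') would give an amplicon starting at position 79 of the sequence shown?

The reverse primer's reverse complement GAGCGGCGC matches the template at positions 140–148; the product starts at position 79.
The forward primer is identical to the top strand over positions 79–92: GGACTGAACCTGCG.

5'-GGACTGAACCTGCG-3'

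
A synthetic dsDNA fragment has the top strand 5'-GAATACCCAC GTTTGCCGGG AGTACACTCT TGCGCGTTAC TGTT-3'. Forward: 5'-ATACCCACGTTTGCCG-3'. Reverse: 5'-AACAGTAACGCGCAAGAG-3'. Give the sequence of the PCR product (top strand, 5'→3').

Scanning the template, ATACCCACGTTTGCCG occurs at positions 3–18; this primer anneals to the bottom strand there with its 3' end pointing downstream.
The reverse primer's reverse complement is CTCTTGCGCGTTACTGTT, which matches the template at positions 27–44.
The product is the template from position 3 through 44 (42 bp).

5'-ATACCCACGTTTGCCGGGAGTACACTCTTGCGCGTTACTGTT-3'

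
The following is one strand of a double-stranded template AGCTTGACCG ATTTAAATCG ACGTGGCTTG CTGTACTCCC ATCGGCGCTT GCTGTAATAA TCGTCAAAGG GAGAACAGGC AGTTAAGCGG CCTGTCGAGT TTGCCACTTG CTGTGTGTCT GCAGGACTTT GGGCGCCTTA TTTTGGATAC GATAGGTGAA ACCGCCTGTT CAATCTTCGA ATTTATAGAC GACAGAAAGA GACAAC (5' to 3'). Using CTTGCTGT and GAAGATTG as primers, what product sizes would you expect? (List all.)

152 bp, 131 bp, 72 bp

The forward primer CTTGCTGT matches the top strand at positions 27–34, 48–55, 107–114.
The reverse primer's reverse complement is CAATCTTC, matching at positions 171–178.
Each forward site pairs with the reverse site to give a product ending at position 178: sizes 152, 131, 72 bp.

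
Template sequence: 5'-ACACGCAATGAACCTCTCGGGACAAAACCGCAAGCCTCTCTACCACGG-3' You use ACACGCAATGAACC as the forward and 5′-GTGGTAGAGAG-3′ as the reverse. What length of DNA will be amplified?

The forward primer matches the template at positions 1–14.
Reverse complement of the reverse primer: CTCTCTACCAC. This occurs on the top strand at positions 36–46.
Product length = (reverse-primer end) − (forward-primer start) + 1 = 46 − 1 + 1 = 46 bp.

46 bp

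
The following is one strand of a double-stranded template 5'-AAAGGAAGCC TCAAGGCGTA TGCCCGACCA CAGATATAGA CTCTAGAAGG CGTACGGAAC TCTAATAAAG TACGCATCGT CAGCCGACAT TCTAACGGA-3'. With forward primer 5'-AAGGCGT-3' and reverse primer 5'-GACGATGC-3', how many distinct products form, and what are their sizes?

The forward primer AAGGCGT matches the top strand at positions 13–19, 47–53.
The reverse primer's reverse complement is GCATCGTC, matching at positions 74–81.
Each forward site pairs with the reverse site to give a product ending at position 81: sizes 69, 35 bp.

Two products: 69 bp, 35 bp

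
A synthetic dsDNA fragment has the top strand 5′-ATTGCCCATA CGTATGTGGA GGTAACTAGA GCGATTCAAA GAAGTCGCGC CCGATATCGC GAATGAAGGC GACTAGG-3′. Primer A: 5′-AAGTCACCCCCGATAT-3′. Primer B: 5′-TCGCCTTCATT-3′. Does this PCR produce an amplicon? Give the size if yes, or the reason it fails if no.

Primer A (AAGTCACCCCCGATAT) does not match the top strand, and its reverse complement ATATCGGGGGTGACTT does not match either.
With no annealing site for primer A, no amplification occurs.

No product — primer A has no binding site in the template.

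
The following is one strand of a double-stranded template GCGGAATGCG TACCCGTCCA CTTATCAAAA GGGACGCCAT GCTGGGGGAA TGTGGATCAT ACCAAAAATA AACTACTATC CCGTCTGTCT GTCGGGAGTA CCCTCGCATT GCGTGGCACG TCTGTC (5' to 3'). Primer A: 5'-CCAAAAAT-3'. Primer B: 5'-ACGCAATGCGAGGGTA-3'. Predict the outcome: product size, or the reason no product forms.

Yes — a 53 bp product.

Primer A (CCAAAAAT) matches the top strand at positions 62–69; it acts as a forward primer.
Primer B's reverse complement is TACCCTCGCATTGCGT, matching the top strand at positions 99–114; it acts as a reverse primer.
The 3' ends face each other across positions 62–114, giving a 53 bp product.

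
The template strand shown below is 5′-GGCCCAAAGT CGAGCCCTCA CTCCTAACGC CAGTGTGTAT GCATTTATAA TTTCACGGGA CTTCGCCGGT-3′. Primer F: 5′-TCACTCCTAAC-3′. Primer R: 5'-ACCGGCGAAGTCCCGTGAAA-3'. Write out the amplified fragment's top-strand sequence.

Forward primer TCACTCCTAAC is found on the top strand at positions 18–28.
The reverse primer's reverse complement is TTTCACGGGACTTCGCCGGT, which matches the template at positions 51–70.
The product is the template from position 18 through 70 (53 bp).

5'-TCACTCCTAACGCCAGTGTGTATGCATTTATAATTTCACGGGACTTCGCCGGT-3'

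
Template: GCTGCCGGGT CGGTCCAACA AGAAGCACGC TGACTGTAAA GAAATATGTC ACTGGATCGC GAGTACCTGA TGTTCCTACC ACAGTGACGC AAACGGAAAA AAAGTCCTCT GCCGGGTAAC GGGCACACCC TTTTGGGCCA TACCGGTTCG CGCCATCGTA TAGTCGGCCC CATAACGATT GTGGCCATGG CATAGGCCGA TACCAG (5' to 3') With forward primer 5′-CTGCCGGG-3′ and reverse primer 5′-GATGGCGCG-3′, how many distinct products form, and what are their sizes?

Two products: 156 bp, 49 bp

The forward primer CTGCCGGG matches the top strand at positions 2–9, 109–116.
The reverse primer's reverse complement is CGCGCCATC, matching at positions 149–157.
Each forward site pairs with the reverse site to give a product ending at position 157: sizes 156, 49 bp.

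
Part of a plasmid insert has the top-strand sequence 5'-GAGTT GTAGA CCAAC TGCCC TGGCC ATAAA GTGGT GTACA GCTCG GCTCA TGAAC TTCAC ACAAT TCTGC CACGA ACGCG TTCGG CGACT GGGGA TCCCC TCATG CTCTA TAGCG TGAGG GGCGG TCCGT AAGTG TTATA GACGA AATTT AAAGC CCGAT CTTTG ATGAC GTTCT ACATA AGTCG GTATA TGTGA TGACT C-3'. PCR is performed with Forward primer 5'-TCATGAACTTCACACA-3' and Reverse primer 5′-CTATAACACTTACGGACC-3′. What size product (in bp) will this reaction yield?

The forward primer matches the template at positions 48–63.
The reverse primer's reverse complement is GGTCCGTAAGTGTTATAG, which matches the template at positions 124–141.
Product length = (reverse-primer end) − (forward-primer start) + 1 = 141 − 48 + 1 = 94 bp.

94 bp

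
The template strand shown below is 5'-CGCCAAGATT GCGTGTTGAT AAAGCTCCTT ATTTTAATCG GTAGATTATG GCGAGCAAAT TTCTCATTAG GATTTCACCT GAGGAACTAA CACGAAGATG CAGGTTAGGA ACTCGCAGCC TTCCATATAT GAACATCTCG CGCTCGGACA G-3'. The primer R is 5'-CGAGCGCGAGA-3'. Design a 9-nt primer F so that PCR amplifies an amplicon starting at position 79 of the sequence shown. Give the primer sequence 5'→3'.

The reverse primer's reverse complement TCTCGCGCTCG matches the template at positions 136–146; the product starts at position 79.
The forward primer is identical to the top strand over positions 79–87: CTGAGGAAC.

5'-CTGAGGAAC-3'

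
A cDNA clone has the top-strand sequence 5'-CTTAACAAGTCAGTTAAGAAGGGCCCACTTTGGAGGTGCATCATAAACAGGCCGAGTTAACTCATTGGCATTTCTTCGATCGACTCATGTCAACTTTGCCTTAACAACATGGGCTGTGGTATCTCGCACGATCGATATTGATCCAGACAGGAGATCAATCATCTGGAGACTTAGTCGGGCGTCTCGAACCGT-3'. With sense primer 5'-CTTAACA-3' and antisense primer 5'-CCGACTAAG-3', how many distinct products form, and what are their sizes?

Two products: 178 bp, 79 bp

The forward primer CTTAACA matches the top strand at positions 1–7, 100–106.
The reverse primer's reverse complement is CTTAGTCGG, matching at positions 170–178.
Each forward site pairs with the reverse site to give a product ending at position 178: sizes 178, 79 bp.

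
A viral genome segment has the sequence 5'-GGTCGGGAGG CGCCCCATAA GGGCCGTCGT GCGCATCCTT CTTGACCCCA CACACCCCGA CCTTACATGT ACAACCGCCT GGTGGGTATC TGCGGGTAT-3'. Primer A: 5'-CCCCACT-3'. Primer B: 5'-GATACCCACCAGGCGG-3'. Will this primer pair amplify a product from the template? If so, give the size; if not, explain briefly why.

Primer A (CCCCACT) does not match the top strand, and its reverse complement AGTGGGG does not match either.
With no annealing site for primer A, no amplification occurs.

No product — primer A has no binding site in the template.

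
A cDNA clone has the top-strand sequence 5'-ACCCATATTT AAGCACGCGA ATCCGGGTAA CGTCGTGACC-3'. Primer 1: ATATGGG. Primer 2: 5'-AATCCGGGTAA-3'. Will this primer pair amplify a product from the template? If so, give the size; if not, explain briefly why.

Primer 1 (ATATGGG) has reverse complement CCCATAT, which matches the top strand at positions 2–8; primer 1 anneals to the top strand there with its 3' end pointing upstream toward position 2.
Primer 2 (AATCCGGGTAA) matches the top strand directly at positions 20–30; it anneals to the bottom strand with its 3' end pointing downstream toward position 30.
The 3' ends diverge (primer 1 extends toward position 1, primer 2 toward position 40), so the primers never converge on a shared product.

No product — the primers' 3' ends point away from each other.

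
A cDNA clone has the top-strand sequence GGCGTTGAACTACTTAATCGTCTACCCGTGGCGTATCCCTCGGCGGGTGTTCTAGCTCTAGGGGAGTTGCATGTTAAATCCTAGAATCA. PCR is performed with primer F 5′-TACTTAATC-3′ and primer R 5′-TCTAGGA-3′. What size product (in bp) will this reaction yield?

The forward primer matches the template at positions 11–19.
The reverse primer's reverse complement is TCCTAGA, which matches the template at positions 79–85.
The product runs from position 11 to position 85, so its length is 85 − 11 + 1 = 75 bp.

75 bp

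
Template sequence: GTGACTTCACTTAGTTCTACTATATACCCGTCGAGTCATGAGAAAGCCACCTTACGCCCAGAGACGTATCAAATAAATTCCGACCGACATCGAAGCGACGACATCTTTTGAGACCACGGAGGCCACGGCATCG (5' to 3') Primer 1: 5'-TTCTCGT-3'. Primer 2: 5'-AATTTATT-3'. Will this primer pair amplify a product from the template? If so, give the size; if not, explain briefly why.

No product — primer 1 has no binding site in the template.

Primer 1 (TTCTCGT) does not match the top strand, and its reverse complement ACGAGAA does not match either.
With no annealing site for primer 1, no amplification occurs.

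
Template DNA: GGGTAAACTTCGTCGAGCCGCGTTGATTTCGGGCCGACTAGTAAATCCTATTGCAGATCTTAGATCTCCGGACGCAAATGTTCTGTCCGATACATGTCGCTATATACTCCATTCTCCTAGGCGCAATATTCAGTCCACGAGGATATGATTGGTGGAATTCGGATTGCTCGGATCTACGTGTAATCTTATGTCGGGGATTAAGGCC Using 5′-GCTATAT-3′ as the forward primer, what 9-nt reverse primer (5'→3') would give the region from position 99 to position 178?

5'-CGTAGATCC-3'

The product's 3' end on the top strand is position 178.
The reverse primer anneals to the top strand over positions 170–178, i.e. to GGATCTACG.
Its sequence written 5'→3' is the reverse complement: CGTAGATCC.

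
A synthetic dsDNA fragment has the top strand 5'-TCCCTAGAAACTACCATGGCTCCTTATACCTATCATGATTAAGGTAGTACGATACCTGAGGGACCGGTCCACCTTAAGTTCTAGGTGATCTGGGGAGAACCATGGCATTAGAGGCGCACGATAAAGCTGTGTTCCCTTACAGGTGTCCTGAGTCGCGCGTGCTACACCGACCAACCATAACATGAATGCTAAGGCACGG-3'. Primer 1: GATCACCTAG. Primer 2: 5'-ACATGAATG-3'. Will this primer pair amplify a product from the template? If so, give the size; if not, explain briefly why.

Primer 1 (GATCACCTAG) has reverse complement CTAGGTGATC, which matches the top strand at positions 81–90; primer 1 anneals to the top strand there with its 3' end pointing upstream toward position 81.
Primer 2 (ACATGAATG) matches the top strand directly at positions 180–188; it anneals to the bottom strand with its 3' end pointing downstream toward position 188.
The 3' ends diverge (primer 1 extends toward position 1, primer 2 toward position 199), so the primers never converge on a shared product.

No product — the primers' 3' ends point away from each other.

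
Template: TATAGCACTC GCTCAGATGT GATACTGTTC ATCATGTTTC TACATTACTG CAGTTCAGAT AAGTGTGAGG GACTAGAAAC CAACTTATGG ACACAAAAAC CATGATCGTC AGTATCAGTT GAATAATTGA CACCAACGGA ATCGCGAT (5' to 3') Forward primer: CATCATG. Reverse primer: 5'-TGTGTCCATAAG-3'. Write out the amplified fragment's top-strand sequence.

5'-CATCATGTTTCTACATTACTGCAGTTCAGATAAGTGTGAGGGACTAGAAACCAACTTATGGACACA-3'

Scanning the template, CATCATG occurs at positions 30–36; this primer anneals to the bottom strand there with its 3' end pointing downstream.
Taking the reverse complement of TGTGTCCATAAG gives CTTATGGACACA, found at positions 84–95 on the template; the primer anneals here to the top strand with its 3' end pointing upstream.
The product is the template from position 30 through 95 (66 bp).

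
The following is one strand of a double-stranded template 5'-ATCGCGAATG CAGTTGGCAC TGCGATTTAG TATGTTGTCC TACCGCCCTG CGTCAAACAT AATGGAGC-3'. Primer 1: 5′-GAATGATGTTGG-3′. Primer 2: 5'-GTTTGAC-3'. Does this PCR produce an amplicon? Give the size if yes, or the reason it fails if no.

Primer 1 (GAATGATGTTGG) does not match the top strand, and its reverse complement CCAACATCATTC does not match either.
With no annealing site for primer 1, no amplification occurs.

No product — primer 1 has no binding site in the template.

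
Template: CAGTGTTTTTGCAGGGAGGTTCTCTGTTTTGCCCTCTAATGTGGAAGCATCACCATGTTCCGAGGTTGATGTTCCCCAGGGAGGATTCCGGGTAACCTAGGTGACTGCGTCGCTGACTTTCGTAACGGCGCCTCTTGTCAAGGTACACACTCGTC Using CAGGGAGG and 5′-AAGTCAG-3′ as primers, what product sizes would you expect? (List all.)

The forward primer CAGGGAGG matches the top strand at positions 12–19, 77–84.
The reverse primer's reverse complement is CTGACTT, matching at positions 113–119.
Each forward site pairs with the reverse site to give a product ending at position 119: sizes 108, 43 bp.

108 bp, 43 bp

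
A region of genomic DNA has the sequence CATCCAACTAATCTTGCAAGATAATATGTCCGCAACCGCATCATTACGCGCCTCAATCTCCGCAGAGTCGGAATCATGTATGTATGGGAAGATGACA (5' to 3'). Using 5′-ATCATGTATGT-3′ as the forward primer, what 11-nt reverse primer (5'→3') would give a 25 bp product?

5'-TGTCATCTTCC-3'

The forward primer binds at positions 73–83, so a 25 bp product ends at position 73 + 25 − 1 = 97.
The reverse primer anneals to the top strand over positions 87–97, i.e. to GGAAGATGACA.
Its sequence written 5'→3' is the reverse complement: TGTCATCTTCC.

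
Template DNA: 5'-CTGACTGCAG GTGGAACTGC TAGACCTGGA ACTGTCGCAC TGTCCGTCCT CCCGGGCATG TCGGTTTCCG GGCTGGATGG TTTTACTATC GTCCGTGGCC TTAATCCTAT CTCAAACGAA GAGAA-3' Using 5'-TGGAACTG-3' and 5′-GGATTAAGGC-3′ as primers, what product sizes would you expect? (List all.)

96 bp, 81 bp

The forward primer TGGAACTG matches the top strand at positions 12–19, 27–34.
The reverse primer's reverse complement is GCCTTAATCC, matching at positions 98–107.
Each forward site pairs with the reverse site to give a product ending at position 107: sizes 96, 81 bp.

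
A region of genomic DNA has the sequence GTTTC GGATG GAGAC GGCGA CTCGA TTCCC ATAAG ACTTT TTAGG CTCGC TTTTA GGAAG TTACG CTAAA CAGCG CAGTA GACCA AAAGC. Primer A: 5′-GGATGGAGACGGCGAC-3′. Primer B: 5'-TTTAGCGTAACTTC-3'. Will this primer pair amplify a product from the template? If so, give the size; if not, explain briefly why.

Yes — a 65 bp product.

Primer A (GGATGGAGACGGCGAC) matches the top strand at positions 6–21; it acts as a forward primer.
Primer B's reverse complement is GAAGTTACGCTAAA, matching the top strand at positions 57–70; it acts as a reverse primer.
The 3' ends face each other across positions 6–70, giving a 65 bp product.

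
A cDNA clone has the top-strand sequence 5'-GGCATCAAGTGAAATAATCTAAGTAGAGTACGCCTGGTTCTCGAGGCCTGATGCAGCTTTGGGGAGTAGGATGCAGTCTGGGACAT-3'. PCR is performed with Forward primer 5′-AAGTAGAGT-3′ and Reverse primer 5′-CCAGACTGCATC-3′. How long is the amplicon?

Scanning the template, AAGTAGAGT occurs at positions 21–29; this primer anneals to the bottom strand there with its 3' end pointing downstream.
Reverse complement of the reverse primer: GATGCAGTCTGG. This occurs on the top strand at positions 70–81.
Amplicon spans positions 21–81: 61 bp.

61 bp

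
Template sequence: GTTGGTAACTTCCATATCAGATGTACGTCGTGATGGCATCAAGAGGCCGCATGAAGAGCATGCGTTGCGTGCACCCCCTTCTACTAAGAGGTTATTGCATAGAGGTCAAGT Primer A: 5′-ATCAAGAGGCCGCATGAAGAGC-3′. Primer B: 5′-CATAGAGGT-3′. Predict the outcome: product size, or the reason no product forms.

Primer A (ATCAAGAGGCCGCATGAAGAGC) matches the top strand at positions 38–59 (3' end points downstream).
Primer B (CATAGAGGT) also matches the top strand directly, at positions 98–106 — its reverse complement ACCTCTATG is not present.
Both primers anneal to the bottom strand with 3' ends pointing the same way, so neither can prime synthesis back toward the other.

No product — both primers anneal to the same strand and extend in the same direction.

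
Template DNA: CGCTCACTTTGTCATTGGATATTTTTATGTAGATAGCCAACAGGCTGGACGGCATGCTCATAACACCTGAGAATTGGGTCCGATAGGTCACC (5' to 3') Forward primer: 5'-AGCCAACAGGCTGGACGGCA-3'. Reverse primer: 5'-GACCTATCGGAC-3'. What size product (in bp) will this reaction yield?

Forward primer AGCCAACAGGCTGGACGGCA is found on the top strand at positions 35–54.
The reverse primer's reverse complement is GTCCGATAGGTC, which matches the template at positions 78–89.
Product length = (reverse-primer end) − (forward-primer start) + 1 = 89 − 35 + 1 = 55 bp.

55 bp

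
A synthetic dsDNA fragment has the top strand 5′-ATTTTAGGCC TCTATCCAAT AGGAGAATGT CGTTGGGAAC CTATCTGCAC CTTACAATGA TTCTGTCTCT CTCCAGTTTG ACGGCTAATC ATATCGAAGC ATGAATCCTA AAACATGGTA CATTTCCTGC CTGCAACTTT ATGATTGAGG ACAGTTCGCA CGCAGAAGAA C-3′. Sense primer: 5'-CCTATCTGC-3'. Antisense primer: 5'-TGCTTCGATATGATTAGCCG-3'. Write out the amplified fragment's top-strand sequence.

Scanning the template, CCTATCTGC occurs at positions 40–48; this primer anneals to the bottom strand there with its 3' end pointing downstream.
Taking the reverse complement of TGCTTCGATATGATTAGCCG gives CGGCTAATCATATCGAAGCA, found at positions 82–101 on the template; the primer anneals here to the top strand with its 3' end pointing upstream.
The product is the template from position 40 through 101 (62 bp).

5'-CCTATCTGCACCTTACAATGATTCTGTCTCTCTCCAGTTTGACGGCTAATCATATCGAAGCA-3'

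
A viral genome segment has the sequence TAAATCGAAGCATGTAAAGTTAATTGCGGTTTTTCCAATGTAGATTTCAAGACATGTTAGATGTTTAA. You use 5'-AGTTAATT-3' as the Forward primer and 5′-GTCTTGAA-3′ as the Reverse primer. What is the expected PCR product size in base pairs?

Forward primer AGTTAATT is found on the top strand at positions 18–25.
Reverse complement of the reverse primer: TTCAAGAC. This occurs on the top strand at positions 46–53.
The product runs from position 18 to position 53, so its length is 53 − 18 + 1 = 36 bp.

36 bp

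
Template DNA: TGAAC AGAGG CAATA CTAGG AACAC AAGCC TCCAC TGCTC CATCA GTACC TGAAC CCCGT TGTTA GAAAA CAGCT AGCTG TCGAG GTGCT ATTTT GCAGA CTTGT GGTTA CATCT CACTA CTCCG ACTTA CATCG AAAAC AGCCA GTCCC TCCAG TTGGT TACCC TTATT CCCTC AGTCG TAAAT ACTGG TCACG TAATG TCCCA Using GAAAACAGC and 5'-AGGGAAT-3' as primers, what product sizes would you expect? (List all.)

109 bp, 40 bp

The forward primer GAAAACAGC matches the top strand at positions 66–74, 135–143.
The reverse primer's reverse complement is ATTCCCT, matching at positions 168–174.
Each forward site pairs with the reverse site to give a product ending at position 174: sizes 109, 40 bp.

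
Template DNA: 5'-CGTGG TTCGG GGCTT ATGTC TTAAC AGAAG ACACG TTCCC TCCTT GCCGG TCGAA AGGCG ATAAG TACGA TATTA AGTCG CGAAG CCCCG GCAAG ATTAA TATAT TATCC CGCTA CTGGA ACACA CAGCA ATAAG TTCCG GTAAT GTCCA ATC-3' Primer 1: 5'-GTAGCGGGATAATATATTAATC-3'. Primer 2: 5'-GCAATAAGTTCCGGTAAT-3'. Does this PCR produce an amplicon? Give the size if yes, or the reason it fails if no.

No product — the primers' 3' ends point away from each other.

Primer 1 (GTAGCGGGATAATATATTAATC) has reverse complement GATTAATATATTATCCCGCTAC, which matches the top strand at positions 95–116; primer 1 anneals to the top strand there with its 3' end pointing upstream toward position 95.
Primer 2 (GCAATAAGTTCCGGTAAT) matches the top strand directly at positions 128–145; it anneals to the bottom strand with its 3' end pointing downstream toward position 145.
The 3' ends diverge (primer 1 extends toward position 1, primer 2 toward position 153), so the primers never converge on a shared product.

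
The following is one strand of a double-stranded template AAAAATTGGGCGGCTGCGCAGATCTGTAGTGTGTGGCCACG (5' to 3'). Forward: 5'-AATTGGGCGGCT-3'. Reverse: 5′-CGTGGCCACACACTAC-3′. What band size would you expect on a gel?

Forward primer AATTGGGCGGCT is found on the top strand at positions 4–15.
Reverse complement of the reverse primer: GTAGTGTGTGGCCACG. This occurs on the top strand at positions 26–41.
Product length = (reverse-primer end) − (forward-primer start) + 1 = 41 − 4 + 1 = 38 bp.

38 bp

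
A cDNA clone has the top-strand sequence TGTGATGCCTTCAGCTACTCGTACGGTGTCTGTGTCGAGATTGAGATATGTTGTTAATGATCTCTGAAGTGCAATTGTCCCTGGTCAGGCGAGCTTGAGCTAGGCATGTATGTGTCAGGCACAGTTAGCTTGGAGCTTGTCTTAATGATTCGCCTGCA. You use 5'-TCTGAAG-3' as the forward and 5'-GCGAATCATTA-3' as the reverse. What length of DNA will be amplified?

91 bp

The forward primer matches the template at positions 63–69.
The reverse primer's reverse complement is TAATGATTCGC, which matches the template at positions 143–153.
Product length = (reverse-primer end) − (forward-primer start) + 1 = 153 − 63 + 1 = 91 bp.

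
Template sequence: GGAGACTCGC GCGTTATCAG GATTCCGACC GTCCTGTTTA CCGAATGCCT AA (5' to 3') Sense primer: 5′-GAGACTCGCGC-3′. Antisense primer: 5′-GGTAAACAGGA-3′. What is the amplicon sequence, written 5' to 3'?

5'-GAGACTCGCGCGTTATCAGGATTCCGACCGTCCTGTTTACC-3'

The forward primer matches the template at positions 2–12.
Taking the reverse complement of GGTAAACAGGA gives TCCTGTTTACC, found at positions 32–42 on the template; the primer anneals here to the top strand with its 3' end pointing upstream.
The product is the template from position 2 through 42 (41 bp).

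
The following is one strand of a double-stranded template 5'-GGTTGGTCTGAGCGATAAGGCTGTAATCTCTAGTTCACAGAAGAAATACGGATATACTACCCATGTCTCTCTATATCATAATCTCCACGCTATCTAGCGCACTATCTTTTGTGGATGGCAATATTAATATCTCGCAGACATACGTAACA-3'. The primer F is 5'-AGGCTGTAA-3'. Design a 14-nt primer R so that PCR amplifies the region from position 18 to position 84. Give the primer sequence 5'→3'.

5'-AGATTATGATATAG-3'

The product's 3' end on the top strand is position 84.
The reverse primer anneals to the top strand over positions 71–84, i.e. to CTATATCATAATCT.
Its sequence written 5'→3' is the reverse complement: AGATTATGATATAG.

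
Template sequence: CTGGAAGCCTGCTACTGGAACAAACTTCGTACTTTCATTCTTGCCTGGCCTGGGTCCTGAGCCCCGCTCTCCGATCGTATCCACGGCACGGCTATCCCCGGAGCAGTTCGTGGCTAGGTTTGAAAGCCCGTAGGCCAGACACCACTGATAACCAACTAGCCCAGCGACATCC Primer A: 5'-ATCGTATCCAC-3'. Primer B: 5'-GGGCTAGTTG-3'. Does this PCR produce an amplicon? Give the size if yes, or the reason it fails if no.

Yes — an 89 bp product.

Primer A (ATCGTATCCAC) matches the top strand at positions 74–84; it acts as a forward primer.
Primer B's reverse complement is CAACTAGCCC, matching the top strand at positions 153–162; it acts as a reverse primer.
The 3' ends face each other across positions 74–162, giving an 89 bp product.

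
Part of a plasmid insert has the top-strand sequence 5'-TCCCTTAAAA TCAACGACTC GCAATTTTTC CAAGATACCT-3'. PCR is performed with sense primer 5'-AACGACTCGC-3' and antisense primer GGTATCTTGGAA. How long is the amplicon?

27 bp

Scanning the template, AACGACTCGC occurs at positions 13–22; this primer anneals to the bottom strand there with its 3' end pointing downstream.
Taking the reverse complement of GGTATCTTGGAA gives TTCCAAGATACC, found at positions 28–39 on the template; the primer anneals here to the top strand with its 3' end pointing upstream.
Product length = (reverse-primer end) − (forward-primer start) + 1 = 39 − 13 + 1 = 27 bp.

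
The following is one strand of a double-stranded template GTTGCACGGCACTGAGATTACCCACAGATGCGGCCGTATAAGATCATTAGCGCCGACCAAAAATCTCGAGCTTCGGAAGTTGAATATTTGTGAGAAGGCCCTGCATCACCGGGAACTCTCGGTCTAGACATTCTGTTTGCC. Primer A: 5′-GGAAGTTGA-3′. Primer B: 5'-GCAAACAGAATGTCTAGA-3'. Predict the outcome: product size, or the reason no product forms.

Yes — a 66 bp product.

Primer A (GGAAGTTGA) matches the top strand at positions 75–83; it acts as a forward primer.
Primer B's reverse complement is TCTAGACATTCTGTTTGC, matching the top strand at positions 123–140; it acts as a reverse primer.
The 3' ends face each other across positions 75–140, giving a 66 bp product.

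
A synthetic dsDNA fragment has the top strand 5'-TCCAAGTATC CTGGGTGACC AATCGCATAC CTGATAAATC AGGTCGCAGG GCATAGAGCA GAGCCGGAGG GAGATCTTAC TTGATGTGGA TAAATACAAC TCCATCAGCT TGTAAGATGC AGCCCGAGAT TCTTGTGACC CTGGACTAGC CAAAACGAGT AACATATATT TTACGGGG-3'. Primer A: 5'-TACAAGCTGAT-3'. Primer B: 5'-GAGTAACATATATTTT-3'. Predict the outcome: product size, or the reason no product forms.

No product — the primers' 3' ends point away from each other.

Primer A (TACAAGCTGAT) has reverse complement ATCAGCTTGTA, which matches the top strand at positions 104–114; primer A anneals to the top strand there with its 3' end pointing upstream toward position 104.
Primer B (GAGTAACATATATTTT) matches the top strand directly at positions 157–172; it anneals to the bottom strand with its 3' end pointing downstream toward position 172.
The 3' ends diverge (primer A extends toward position 1, primer B toward position 178), so the primers never converge on a shared product.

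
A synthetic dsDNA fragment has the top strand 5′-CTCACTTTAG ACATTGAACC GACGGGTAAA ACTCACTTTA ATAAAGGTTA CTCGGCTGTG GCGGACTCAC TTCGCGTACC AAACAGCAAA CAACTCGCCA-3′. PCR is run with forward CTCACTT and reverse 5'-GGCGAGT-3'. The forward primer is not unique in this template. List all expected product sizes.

99 bp, 68 bp, 34 bp

The forward primer CTCACTT matches the top strand at positions 1–7, 32–38, 66–72.
The reverse primer's reverse complement is ACTCGCC, matching at positions 93–99.
Each forward site pairs with the reverse site to give a product ending at position 99: sizes 99, 68, 34 bp.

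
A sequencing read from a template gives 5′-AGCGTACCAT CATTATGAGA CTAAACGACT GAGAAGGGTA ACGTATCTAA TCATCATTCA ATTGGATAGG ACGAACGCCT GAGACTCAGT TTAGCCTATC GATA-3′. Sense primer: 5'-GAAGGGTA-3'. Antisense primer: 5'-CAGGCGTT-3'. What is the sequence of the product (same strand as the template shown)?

Scanning the template, GAAGGGTA occurs at positions 33–40; this primer anneals to the bottom strand there with its 3' end pointing downstream.
Taking the reverse complement of CAGGCGTT gives AACGCCTG, found at positions 74–81 on the template; the primer anneals here to the top strand with its 3' end pointing upstream.
The product is the template from position 33 through 81 (49 bp).

5'-GAAGGGTAACGTATCTAATCATCATTCAATTGGATAGGACGAACGCCTG-3'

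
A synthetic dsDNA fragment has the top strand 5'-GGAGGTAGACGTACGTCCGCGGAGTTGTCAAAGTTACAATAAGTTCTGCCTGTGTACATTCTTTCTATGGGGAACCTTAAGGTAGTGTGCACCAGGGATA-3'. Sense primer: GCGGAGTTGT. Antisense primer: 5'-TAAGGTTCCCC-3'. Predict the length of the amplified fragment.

61 bp

Scanning the template, GCGGAGTTGT occurs at positions 19–28; this primer anneals to the bottom strand there with its 3' end pointing downstream.
Reverse complement of the reverse primer: GGGGAACCTTA. This occurs on the top strand at positions 69–79.
Amplicon spans positions 19–79: 61 bp.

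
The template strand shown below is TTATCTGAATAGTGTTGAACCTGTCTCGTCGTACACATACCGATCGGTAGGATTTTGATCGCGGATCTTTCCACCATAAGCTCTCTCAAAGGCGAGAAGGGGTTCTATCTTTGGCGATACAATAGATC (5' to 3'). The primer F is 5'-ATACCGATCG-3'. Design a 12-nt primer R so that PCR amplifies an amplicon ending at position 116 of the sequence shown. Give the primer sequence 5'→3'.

5'-CGCCAAAGATAG-3'

The forward primer binds at positions 37–46; the product's 3' end on the top strand is position 116.
The reverse primer anneals to the top strand over positions 105–116, i.e. to CTATCTTTGGCG.
Its sequence written 5'→3' is the reverse complement: CGCCAAAGATAG.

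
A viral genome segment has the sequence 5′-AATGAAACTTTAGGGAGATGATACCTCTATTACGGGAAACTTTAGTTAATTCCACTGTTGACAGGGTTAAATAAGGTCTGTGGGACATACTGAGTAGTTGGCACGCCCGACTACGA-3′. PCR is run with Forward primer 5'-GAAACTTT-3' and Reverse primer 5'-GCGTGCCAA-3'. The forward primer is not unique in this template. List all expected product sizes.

The forward primer GAAACTTT matches the top strand at positions 4–11, 36–43.
The reverse primer's reverse complement is TTGGCACGC, matching at positions 98–106.
Each forward site pairs with the reverse site to give a product ending at position 106: sizes 103, 71 bp.

103 bp, 71 bp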